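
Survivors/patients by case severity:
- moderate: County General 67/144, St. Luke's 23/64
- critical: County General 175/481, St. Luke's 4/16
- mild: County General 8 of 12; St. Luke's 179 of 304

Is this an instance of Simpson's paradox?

Yes

Moderate: County General 67/144 = 46.5%, St. Luke's 23/64 = 35.9% → County General
Critical: County General 175/481 = 36.4%, St. Luke's 4/16 = 25.0% → County General
Mild: County General 8/12 = 66.7%, St. Luke's 179/304 = 58.9% → County General
Overall: County General 250/637 = 39.2%, St. Luke's 206/384 = 53.6% → St. Luke's
County General wins each case group but St. Luke's wins overall — the comparison reverses. County General's patients skew toward critical, which has a lower base rate.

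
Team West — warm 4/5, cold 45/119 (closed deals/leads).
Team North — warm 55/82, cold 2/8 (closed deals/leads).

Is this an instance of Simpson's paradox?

Yes

Warm: Team West 4/5 = 80.0%, Team North 55/82 = 67.1% → Team West
Cold: Team West 45/119 = 37.8%, Team North 2/8 = 25.0% → Team West
Overall: Team West 49/124 = 39.5%, Team North 57/90 = 63.3% → Team North
Team West wins each lead group but Team North wins overall — the comparison reverses. Team West's leads skew toward cold, which has a lower base rate.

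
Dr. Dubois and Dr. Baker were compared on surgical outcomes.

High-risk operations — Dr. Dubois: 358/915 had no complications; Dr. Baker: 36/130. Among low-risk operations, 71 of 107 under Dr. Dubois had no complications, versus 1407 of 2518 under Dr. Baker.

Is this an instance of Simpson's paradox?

Yes

High-risk: Dr. Dubois 358/915 = 39.1%, Dr. Baker 36/130 = 27.7% → Dr. Dubois
Low-risk: Dr. Dubois 71/107 = 66.4%, Dr. Baker 1407/2518 = 55.9% → Dr. Dubois
Overall: Dr. Dubois 429/1022 = 42.0%, Dr. Baker 1443/2648 = 54.5% → Dr. Baker
Dr. Dubois wins each patient risk group but Dr. Baker wins overall — the comparison reverses. Dr. Dubois's operations skew toward high-risk, which has a lower base rate.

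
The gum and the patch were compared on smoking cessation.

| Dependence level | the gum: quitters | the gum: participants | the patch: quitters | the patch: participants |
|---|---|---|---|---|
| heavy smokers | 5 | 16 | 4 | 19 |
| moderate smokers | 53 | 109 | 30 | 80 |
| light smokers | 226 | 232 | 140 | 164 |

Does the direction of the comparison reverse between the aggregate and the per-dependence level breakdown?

Heavy smokers: the gum 5/16 = 31.2%, the patch 4/19 = 21.1% → the gum
Moderate smokers: the gum 53/109 = 48.6%, the patch 30/80 = 37.5% → the gum
Light smokers: the gum 226/232 = 97.4%, the patch 140/164 = 85.4% → the gum
Overall: the gum 284/357 = 79.6%, the patch 174/263 = 66.2% → the gum
The gum wins overall and in every dependence group — no reversal.

No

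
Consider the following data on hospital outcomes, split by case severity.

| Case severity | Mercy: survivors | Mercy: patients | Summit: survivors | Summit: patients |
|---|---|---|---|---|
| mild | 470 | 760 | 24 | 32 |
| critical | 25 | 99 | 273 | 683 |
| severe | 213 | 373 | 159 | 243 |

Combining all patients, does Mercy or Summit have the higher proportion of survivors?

Mercy

Mild: Mercy 470/760 = 61.8%, Summit 24/32 = 75.0% → Summit
Critical: Mercy 25/99 = 25.3%, Summit 273/683 = 40.0% → Summit
Severe: Mercy 213/373 = 57.1%, Summit 159/243 = 65.4% → Summit
Overall: Mercy 708/1232 = 57.5%, Summit 456/958 = 47.6% → Mercy
(Summit wins every case group but Mercy wins overall — Summit's patients skew toward the low-rate critical group.)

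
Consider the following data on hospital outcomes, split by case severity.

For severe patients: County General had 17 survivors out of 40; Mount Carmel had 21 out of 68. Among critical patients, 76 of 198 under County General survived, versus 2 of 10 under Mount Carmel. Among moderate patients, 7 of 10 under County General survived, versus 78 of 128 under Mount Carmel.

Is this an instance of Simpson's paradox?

Severe: County General 17/40 = 42.5%, Mount Carmel 21/68 = 30.9% → County General
Critical: County General 76/198 = 38.4%, Mount Carmel 2/10 = 20.0% → County General
Moderate: County General 7/10 = 70.0%, Mount Carmel 78/128 = 60.9% → County General
Overall: County General 100/248 = 40.3%, Mount Carmel 101/206 = 49.0% → Mount Carmel
County General wins each case group but Mount Carmel wins overall — the comparison reverses. County General's patients skew toward critical, which has a lower base rate.

Yes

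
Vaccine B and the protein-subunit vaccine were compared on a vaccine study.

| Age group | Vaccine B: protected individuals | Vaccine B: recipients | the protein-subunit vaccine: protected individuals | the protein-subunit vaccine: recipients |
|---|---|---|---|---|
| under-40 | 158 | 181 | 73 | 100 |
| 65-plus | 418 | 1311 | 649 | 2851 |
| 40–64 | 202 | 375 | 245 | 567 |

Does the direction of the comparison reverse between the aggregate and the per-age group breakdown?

No

Under-40: Vaccine B 158/181 = 87.3%, the protein-subunit vaccine 73/100 = 73.0% → Vaccine B
65-plus: Vaccine B 418/1311 = 31.9%, the protein-subunit vaccine 649/2851 = 22.8% → Vaccine B
40–64: Vaccine B 202/375 = 53.9%, the protein-subunit vaccine 245/567 = 43.2% → Vaccine B
Overall: Vaccine B 778/1867 = 41.7%, the protein-subunit vaccine 967/3518 = 27.5% → Vaccine B
Vaccine B wins overall and in every age group — no reversal.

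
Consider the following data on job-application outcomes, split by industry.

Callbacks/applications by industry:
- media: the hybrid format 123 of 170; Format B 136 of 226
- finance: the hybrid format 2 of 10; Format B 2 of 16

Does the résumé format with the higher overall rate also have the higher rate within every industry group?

Media: the hybrid format 123/170 = 72.4%, Format B 136/226 = 60.2% → the hybrid format
Finance: the hybrid format 2/10 = 20.0%, Format B 2/16 = 12.5% → the hybrid format
Overall: the hybrid format 125/180 = 69.4%, Format B 138/242 = 57.0% → the hybrid format
The hybrid format wins overall and in every industry group — no reversal.

Yes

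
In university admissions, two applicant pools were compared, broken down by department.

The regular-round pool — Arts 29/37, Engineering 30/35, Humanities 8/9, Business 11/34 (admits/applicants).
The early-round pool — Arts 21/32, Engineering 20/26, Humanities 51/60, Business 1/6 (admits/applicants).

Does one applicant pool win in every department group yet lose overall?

Yes

Arts: the regular-round pool 29/37 = 78.4%, the early-round pool 21/32 = 65.6% → the regular-round pool
Engineering: the regular-round pool 30/35 = 85.7%, the early-round pool 20/26 = 76.9% → the regular-round pool
Humanities: the regular-round pool 8/9 = 88.9%, the early-round pool 51/60 = 85.0% → the regular-round pool
Business: the regular-round pool 11/34 = 32.4%, the early-round pool 1/6 = 16.7% → the regular-round pool
Overall: the regular-round pool 78/115 = 67.8%, the early-round pool 93/124 = 75.0% → the early-round pool
The regular-round pool wins each department group but the early-round pool wins overall — the comparison reverses. The regular-round pool's applicants skew toward Business, which has a lower base rate.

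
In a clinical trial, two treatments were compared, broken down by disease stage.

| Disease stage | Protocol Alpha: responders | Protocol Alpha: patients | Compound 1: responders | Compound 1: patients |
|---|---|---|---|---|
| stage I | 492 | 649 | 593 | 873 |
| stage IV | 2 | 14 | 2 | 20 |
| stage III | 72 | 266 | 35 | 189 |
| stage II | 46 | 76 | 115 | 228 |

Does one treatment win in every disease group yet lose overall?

No

Stage I: Protocol Alpha 492/649 = 75.8%, Compound 1 593/873 = 67.9% → Protocol Alpha
Stage IV: Protocol Alpha 2/14 = 14.3%, Compound 1 2/20 = 10.0% → Protocol Alpha
Stage III: Protocol Alpha 72/266 = 27.1%, Compound 1 35/189 = 18.5% → Protocol Alpha
Stage II: Protocol Alpha 46/76 = 60.5%, Compound 1 115/228 = 50.4% → Protocol Alpha
Overall: Protocol Alpha 612/1005 = 60.9%, Compound 1 745/1310 = 56.9% → Protocol Alpha
Protocol Alpha wins overall and in every disease group — no reversal.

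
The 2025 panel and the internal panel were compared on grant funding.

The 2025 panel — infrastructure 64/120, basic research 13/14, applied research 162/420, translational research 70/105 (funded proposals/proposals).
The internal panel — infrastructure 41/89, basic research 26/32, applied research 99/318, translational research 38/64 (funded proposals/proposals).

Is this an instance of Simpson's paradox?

Infrastructure: the 2025 panel 64/120 = 53.3%, the internal panel 41/89 = 46.1% → the 2025 panel
Basic research: the 2025 panel 13/14 = 92.9%, the internal panel 26/32 = 81.2% → the 2025 panel
Applied research: the 2025 panel 162/420 = 38.6%, the internal panel 99/318 = 31.1% → the 2025 panel
Translational research: the 2025 panel 70/105 = 66.7%, the internal panel 38/64 = 59.4% → the 2025 panel
Overall: the 2025 panel 309/659 = 46.9%, the internal panel 204/503 = 40.6% → the 2025 panel
The 2025 panel wins overall and in every proposal group — no reversal.

No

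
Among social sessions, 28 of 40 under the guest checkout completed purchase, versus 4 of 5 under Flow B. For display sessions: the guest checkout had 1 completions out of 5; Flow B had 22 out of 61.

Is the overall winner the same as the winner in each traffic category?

No

Social: the guest checkout 28/40 = 70.0%, Flow B 4/5 = 80.0% → Flow B
Display: the guest checkout 1/5 = 20.0%, Flow B 22/61 = 36.1% → Flow B
Overall: the guest checkout 29/45 = 64.4%, Flow B 26/66 = 39.4% → the guest checkout
Flow B wins each traffic group but the guest checkout wins overall — the comparison reverses. Flow B's sessions skew toward display, which has a lower base rate.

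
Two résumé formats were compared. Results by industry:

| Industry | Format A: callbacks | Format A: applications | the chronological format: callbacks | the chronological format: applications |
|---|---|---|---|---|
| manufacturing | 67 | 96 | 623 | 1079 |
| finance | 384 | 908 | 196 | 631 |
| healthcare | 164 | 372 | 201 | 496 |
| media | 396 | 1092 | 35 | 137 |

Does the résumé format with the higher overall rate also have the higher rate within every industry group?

No

Manufacturing: Format A 67/96 = 69.8%, the chronological format 623/1079 = 57.7% → Format A
Finance: Format A 384/908 = 42.3%, the chronological format 196/631 = 31.1% → Format A
Healthcare: Format A 164/372 = 44.1%, the chronological format 201/496 = 40.5% → Format A
Media: Format A 396/1092 = 36.3%, the chronological format 35/137 = 25.5% → Format A
Overall: Format A 1011/2468 = 41.0%, the chronological format 1055/2343 = 45.0% → the chronological format
Format A wins each industry group but the chronological format wins overall — the comparison reverses. Format A's applications skew toward media, which has a lower base rate.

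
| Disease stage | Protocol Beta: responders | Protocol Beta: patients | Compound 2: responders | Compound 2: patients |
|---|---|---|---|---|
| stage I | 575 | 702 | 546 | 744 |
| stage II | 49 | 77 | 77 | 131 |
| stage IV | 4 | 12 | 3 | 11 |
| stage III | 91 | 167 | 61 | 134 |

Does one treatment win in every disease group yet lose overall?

Stage I: Protocol Beta 575/702 = 81.9%, Compound 2 546/744 = 73.4% → Protocol Beta
Stage II: Protocol Beta 49/77 = 63.6%, Compound 2 77/131 = 58.8% → Protocol Beta
Stage IV: Protocol Beta 4/12 = 33.3%, Compound 2 3/11 = 27.3% → Protocol Beta
Stage III: Protocol Beta 91/167 = 54.5%, Compound 2 61/134 = 45.5% → Protocol Beta
Overall: Protocol Beta 719/958 = 75.1%, Compound 2 687/1020 = 67.4% → Protocol Beta
Protocol Beta wins overall and in every disease group — no reversal.

No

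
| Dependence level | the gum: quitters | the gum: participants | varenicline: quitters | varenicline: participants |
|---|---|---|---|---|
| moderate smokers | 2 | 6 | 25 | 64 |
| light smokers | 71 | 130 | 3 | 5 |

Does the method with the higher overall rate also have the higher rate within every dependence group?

No

Moderate smokers: the gum 2/6 = 33.3%, varenicline 25/64 = 39.1% → varenicline
Light smokers: the gum 71/130 = 54.6%, varenicline 3/5 = 60.0% → varenicline
Overall: the gum 73/136 = 53.7%, varenicline 28/69 = 40.6% → the gum
Varenicline wins each dependence group but the gum wins overall — the comparison reverses. Varenicline's participants skew toward moderate smokers, which has a lower base rate.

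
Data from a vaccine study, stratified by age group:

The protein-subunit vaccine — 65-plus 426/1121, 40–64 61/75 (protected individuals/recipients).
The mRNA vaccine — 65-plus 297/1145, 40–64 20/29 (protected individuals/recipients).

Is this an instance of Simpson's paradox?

No

65-plus: the protein-subunit vaccine 426/1121 = 38.0%, the mRNA vaccine 297/1145 = 25.9% → the protein-subunit vaccine
40–64: the protein-subunit vaccine 61/75 = 81.3%, the mRNA vaccine 20/29 = 69.0% → the protein-subunit vaccine
Overall: the protein-subunit vaccine 487/1196 = 40.7%, the mRNA vaccine 317/1174 = 27.0% → the protein-subunit vaccine
The protein-subunit vaccine wins overall and in every age group — no reversal.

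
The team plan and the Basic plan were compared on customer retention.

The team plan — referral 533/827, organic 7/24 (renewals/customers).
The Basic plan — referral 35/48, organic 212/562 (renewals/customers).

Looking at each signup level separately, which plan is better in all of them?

Referral: the team plan 533/827 = 64.4%, the Basic plan 35/48 = 72.9% → the Basic plan
Organic: the team plan 7/24 = 29.2%, the Basic plan 212/562 = 37.7% → the Basic plan
The Basic plan has the higher rate in both groups.

the Basic plan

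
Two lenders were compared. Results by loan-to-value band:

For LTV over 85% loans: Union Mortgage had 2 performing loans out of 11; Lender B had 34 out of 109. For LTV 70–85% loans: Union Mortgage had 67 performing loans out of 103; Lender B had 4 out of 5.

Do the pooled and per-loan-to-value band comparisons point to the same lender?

No

LTV over 85%: Union Mortgage 2/11 = 18.2%, Lender B 34/109 = 31.2% → Lender B
LTV 70–85%: Union Mortgage 67/103 = 65.0%, Lender B 4/5 = 80.0% → Lender B
Overall: Union Mortgage 69/114 = 60.5%, Lender B 38/114 = 33.3% → Union Mortgage
Lender B wins each loan-to-value group but Union Mortgage wins overall — the comparison reverses. Lender B's loans skew toward LTV over 85%, which has a lower base rate.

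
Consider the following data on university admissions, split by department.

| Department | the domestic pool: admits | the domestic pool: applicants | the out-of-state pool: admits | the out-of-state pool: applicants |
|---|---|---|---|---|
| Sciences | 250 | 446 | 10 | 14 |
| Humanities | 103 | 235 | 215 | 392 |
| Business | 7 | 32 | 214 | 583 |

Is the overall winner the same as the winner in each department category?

No

Sciences: the domestic pool 250/446 = 56.1%, the out-of-state pool 10/14 = 71.4% → the out-of-state pool
Humanities: the domestic pool 103/235 = 43.8%, the out-of-state pool 215/392 = 54.8% → the out-of-state pool
Business: the domestic pool 7/32 = 21.9%, the out-of-state pool 214/583 = 36.7% → the out-of-state pool
Overall: the domestic pool 360/713 = 50.5%, the out-of-state pool 439/989 = 44.4% → the domestic pool
The out-of-state pool wins each department group but the domestic pool wins overall — the comparison reverses. The out-of-state pool's applicants skew toward Business, which has a lower base rate.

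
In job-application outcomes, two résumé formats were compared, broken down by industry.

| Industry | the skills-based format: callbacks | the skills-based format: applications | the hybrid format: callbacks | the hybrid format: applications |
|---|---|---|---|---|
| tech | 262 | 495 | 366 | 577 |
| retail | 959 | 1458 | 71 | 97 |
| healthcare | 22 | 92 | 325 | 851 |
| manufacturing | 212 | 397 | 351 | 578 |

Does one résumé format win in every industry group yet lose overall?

Tech: the skills-based format 262/495 = 52.9%, the hybrid format 366/577 = 63.4% → the hybrid format
Retail: the skills-based format 959/1458 = 65.8%, the hybrid format 71/97 = 73.2% → the hybrid format
Healthcare: the skills-based format 22/92 = 23.9%, the hybrid format 325/851 = 38.2% → the hybrid format
Manufacturing: the skills-based format 212/397 = 53.4%, the hybrid format 351/578 = 60.7% → the hybrid format
Overall: the skills-based format 1455/2442 = 59.6%, the hybrid format 1113/2103 = 52.9% → the skills-based format
The hybrid format wins each industry group but the skills-based format wins overall — the comparison reverses. The hybrid format's applications skew toward healthcare, which has a lower base rate.

Yes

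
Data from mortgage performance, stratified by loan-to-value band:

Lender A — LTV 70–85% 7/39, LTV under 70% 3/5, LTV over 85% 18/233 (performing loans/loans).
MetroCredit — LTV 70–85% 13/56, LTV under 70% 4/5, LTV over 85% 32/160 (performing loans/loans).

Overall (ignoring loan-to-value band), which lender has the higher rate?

LTV 70–85%: Lender A 7/39 = 17.9%, MetroCredit 13/56 = 23.2% → MetroCredit
LTV under 70%: Lender A 3/5 = 60.0%, MetroCredit 4/5 = 80.0% → MetroCredit
LTV over 85%: Lender A 18/233 = 7.7%, MetroCredit 32/160 = 20.0% → MetroCredit
Overall: Lender A 28/277 = 10.1%, MetroCredit 49/221 = 22.2% → MetroCredit

MetroCredit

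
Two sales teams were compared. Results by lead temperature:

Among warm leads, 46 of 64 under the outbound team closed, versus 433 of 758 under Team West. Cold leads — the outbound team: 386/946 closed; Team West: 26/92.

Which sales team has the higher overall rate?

Warm: the outbound team 46/64 = 71.9%, Team West 433/758 = 57.1% → the outbound team
Cold: the outbound team 386/946 = 40.8%, Team West 26/92 = 28.3% → the outbound team
Overall: the outbound team 432/1010 = 42.8%, Team West 459/850 = 54.0% → Team West
(The outbound team wins every lead group but Team West wins overall — the outbound team's leads skew toward the low-rate cold group.)

Team West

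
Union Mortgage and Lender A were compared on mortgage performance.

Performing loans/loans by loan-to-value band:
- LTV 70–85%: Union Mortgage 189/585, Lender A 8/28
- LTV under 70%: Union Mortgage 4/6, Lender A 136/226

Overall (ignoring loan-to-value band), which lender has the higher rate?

Lender A

LTV 70–85%: Union Mortgage 189/585 = 32.3%, Lender A 8/28 = 28.6% → Union Mortgage
LTV under 70%: Union Mortgage 4/6 = 66.7%, Lender A 136/226 = 60.2% → Union Mortgage
Overall: Union Mortgage 193/591 = 32.7%, Lender A 144/254 = 56.7% → Lender A
(Union Mortgage wins every loan-to-value group but Lender A wins overall — Union Mortgage's loans skew toward the low-rate LTV 70–85% group.)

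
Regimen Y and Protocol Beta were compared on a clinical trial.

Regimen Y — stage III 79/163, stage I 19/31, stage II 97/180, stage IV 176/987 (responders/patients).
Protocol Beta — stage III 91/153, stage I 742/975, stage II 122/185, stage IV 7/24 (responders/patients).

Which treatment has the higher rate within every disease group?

Protocol Beta

Stage III: Regimen Y 79/163 = 48.5%, Protocol Beta 91/153 = 59.5% → Protocol Beta
Stage I: Regimen Y 19/31 = 61.3%, Protocol Beta 742/975 = 76.1% → Protocol Beta
Stage II: Regimen Y 97/180 = 53.9%, Protocol Beta 122/185 = 65.9% → Protocol Beta
Stage IV: Regimen Y 176/987 = 17.8%, Protocol Beta 7/24 = 29.2% → Protocol Beta
Protocol Beta has the higher rate in all 4 groups.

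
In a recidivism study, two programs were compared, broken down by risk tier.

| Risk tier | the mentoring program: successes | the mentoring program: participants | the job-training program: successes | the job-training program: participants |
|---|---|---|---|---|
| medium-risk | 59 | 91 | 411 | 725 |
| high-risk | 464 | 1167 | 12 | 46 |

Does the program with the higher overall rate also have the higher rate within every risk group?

Medium-risk: the mentoring program 59/91 = 64.8%, the job-training program 411/725 = 56.7% → the mentoring program
High-risk: the mentoring program 464/1167 = 39.8%, the job-training program 12/46 = 26.1% → the mentoring program
Overall: the mentoring program 523/1258 = 41.6%, the job-training program 423/771 = 54.9% → the job-training program
The mentoring program wins each risk group but the job-training program wins overall — the comparison reverses. The mentoring program's participants skew toward high-risk, which has a lower base rate.

No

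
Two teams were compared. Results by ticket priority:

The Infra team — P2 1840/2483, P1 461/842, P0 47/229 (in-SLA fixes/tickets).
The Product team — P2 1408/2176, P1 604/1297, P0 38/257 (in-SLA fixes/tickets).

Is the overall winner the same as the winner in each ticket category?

Yes

P2: the Infra team 1840/2483 = 74.1%, the Product team 1408/2176 = 64.7% → the Infra team
P1: the Infra team 461/842 = 54.8%, the Product team 604/1297 = 46.6% → the Infra team
P0: the Infra team 47/229 = 20.5%, the Product team 38/257 = 14.8% → the Infra team
Overall: the Infra team 2348/3554 = 66.1%, the Product team 2050/3730 = 55.0% → the Infra team
The Infra team wins overall and in every ticket group — no reversal.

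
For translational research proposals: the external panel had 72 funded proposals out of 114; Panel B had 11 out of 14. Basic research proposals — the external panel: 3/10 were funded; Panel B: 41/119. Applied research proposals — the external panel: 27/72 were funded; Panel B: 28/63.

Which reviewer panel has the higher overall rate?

the external panel

Translational research: the external panel 72/114 = 63.2%, Panel B 11/14 = 78.6% → Panel B
Basic research: the external panel 3/10 = 30.0%, Panel B 41/119 = 34.5% → Panel B
Applied research: the external panel 27/72 = 37.5%, Panel B 28/63 = 44.4% → Panel B
Overall: the external panel 102/196 = 52.0%, Panel B 80/196 = 40.8% → the external panel
(Panel B wins every proposal group but the external panel wins overall — Panel B's proposals skew toward the low-rate basic research group.)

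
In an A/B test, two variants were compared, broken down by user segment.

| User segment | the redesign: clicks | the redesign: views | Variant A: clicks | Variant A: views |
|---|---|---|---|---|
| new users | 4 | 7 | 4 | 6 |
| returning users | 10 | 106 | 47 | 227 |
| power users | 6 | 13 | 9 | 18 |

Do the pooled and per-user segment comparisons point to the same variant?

New users: the redesign 4/7 = 57.1%, Variant A 4/6 = 66.7% → Variant A
Returning users: the redesign 10/106 = 9.4%, Variant A 47/227 = 20.7% → Variant A
Power users: the redesign 6/13 = 46.2%, Variant A 9/18 = 50.0% → Variant A
Overall: the redesign 20/126 = 15.9%, Variant A 60/251 = 23.9% → Variant A
Variant A wins overall and in every user group — no reversal.

Yes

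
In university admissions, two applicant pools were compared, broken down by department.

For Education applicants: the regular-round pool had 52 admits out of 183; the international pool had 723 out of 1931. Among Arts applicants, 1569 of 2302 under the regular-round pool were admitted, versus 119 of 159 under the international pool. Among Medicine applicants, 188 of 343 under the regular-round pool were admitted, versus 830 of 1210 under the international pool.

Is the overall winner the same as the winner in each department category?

No

Education: the regular-round pool 52/183 = 28.4%, the international pool 723/1931 = 37.4% → the international pool
Arts: the regular-round pool 1569/2302 = 68.2%, the international pool 119/159 = 74.8% → the international pool
Medicine: the regular-round pool 188/343 = 54.8%, the international pool 830/1210 = 68.6% → the international pool
Overall: the regular-round pool 1809/2828 = 64.0%, the international pool 1672/3300 = 50.7% → the regular-round pool
The international pool wins each department group but the regular-round pool wins overall — the comparison reverses. The international pool's applicants skew toward Education, which has a lower base rate.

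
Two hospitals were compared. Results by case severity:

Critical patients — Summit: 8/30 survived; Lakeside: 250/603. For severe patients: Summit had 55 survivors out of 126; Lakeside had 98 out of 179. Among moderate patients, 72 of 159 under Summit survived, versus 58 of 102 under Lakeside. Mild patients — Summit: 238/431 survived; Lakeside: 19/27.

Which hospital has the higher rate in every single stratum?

Lakeside

Critical: Summit 8/30 = 26.7%, Lakeside 250/603 = 41.5% → Lakeside
Severe: Summit 55/126 = 43.7%, Lakeside 98/179 = 54.7% → Lakeside
Moderate: Summit 72/159 = 45.3%, Lakeside 58/102 = 56.9% → Lakeside
Mild: Summit 238/431 = 55.2%, Lakeside 19/27 = 70.4% → Lakeside
Lakeside has the higher rate in all 4 groups.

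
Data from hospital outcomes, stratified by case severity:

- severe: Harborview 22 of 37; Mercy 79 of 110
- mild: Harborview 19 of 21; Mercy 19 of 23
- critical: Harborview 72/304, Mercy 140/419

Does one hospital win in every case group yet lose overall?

No

Severe: Harborview 22/37 = 59.5%, Mercy 79/110 = 71.8% → Mercy
Mild: Harborview 19/21 = 90.5%, Mercy 19/23 = 82.6% → Harborview
Critical: Harborview 72/304 = 23.7%, Mercy 140/419 = 33.4% → Mercy
Overall: Harborview 113/362 = 31.2%, Mercy 238/552 = 43.1% → Mercy
Neither sweeps: Harborview wins 1 of 3 groups, Mercy wins 2. Mercy wins overall but not every group — no Simpson reversal.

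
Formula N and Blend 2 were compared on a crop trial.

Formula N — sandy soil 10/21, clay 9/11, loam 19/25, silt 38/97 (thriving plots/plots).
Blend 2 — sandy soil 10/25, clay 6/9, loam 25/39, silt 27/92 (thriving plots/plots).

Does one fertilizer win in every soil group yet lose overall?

No

Sandy soil: Formula N 10/21 = 47.6%, Blend 2 10/25 = 40.0% → Formula N
Clay: Formula N 9/11 = 81.8%, Blend 2 6/9 = 66.7% → Formula N
Loam: Formula N 19/25 = 76.0%, Blend 2 25/39 = 64.1% → Formula N
Silt: Formula N 38/97 = 39.2%, Blend 2 27/92 = 29.3% → Formula N
Overall: Formula N 76/154 = 49.4%, Blend 2 68/165 = 41.2% → Formula N
Formula N wins overall and in every soil group — no reversal.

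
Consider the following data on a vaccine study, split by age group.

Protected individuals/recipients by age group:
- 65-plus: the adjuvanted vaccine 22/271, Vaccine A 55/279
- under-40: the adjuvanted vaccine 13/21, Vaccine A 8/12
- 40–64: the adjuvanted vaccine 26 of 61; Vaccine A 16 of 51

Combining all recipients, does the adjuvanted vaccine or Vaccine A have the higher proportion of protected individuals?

65-plus: the adjuvanted vaccine 22/271 = 8.1%, Vaccine A 55/279 = 19.7% → Vaccine A
Under-40: the adjuvanted vaccine 13/21 = 61.9%, Vaccine A 8/12 = 66.7% → Vaccine A
40–64: the adjuvanted vaccine 26/61 = 42.6%, Vaccine A 16/51 = 31.4% → the adjuvanted vaccine
Overall: the adjuvanted vaccine 61/353 = 17.3%, Vaccine A 79/342 = 23.1% → Vaccine A
(Neither sweeps every age group, but Vaccine A has the higher pooled rate.)

Vaccine A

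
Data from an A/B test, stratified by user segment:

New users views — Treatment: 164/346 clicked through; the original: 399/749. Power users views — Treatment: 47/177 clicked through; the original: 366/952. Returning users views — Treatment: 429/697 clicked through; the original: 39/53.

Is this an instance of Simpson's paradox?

New users: Treatment 164/346 = 47.4%, the original 399/749 = 53.3% → the original
Power users: Treatment 47/177 = 26.6%, the original 366/952 = 38.4% → the original
Returning users: Treatment 429/697 = 61.5%, the original 39/53 = 73.6% → the original
Overall: Treatment 640/1220 = 52.5%, the original 804/1754 = 45.8% → Treatment
The original wins each user group but Treatment wins overall — the comparison reverses. The original's views skew toward power users, which has a lower base rate.

Yes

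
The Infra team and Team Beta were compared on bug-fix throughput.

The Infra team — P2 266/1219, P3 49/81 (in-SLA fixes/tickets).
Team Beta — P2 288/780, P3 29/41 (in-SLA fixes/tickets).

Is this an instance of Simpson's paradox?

P2: the Infra team 266/1219 = 21.8%, Team Beta 288/780 = 36.9% → Team Beta
P3: the Infra team 49/81 = 60.5%, Team Beta 29/41 = 70.7% → Team Beta
Overall: the Infra team 315/1300 = 24.2%, Team Beta 317/821 = 38.6% → Team Beta
Team Beta wins overall and in every ticket group — no reversal.

No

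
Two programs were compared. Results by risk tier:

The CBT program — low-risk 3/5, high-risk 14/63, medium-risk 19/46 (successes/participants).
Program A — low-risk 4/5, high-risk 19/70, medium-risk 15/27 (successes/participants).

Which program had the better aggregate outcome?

Low-risk: the CBT program 3/5 = 60.0%, Program A 4/5 = 80.0% → Program A
High-risk: the CBT program 14/63 = 22.2%, Program A 19/70 = 27.1% → Program A
Medium-risk: the CBT program 19/46 = 41.3%, Program A 15/27 = 55.6% → Program A
Overall: the CBT program 36/114 = 31.6%, Program A 38/102 = 37.3% → Program A

Program A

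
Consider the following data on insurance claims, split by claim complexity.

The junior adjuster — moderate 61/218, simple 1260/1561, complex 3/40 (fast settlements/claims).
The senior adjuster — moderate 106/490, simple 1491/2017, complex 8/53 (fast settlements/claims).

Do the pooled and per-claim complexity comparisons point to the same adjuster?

Moderate: the junior adjuster 61/218 = 28.0%, the senior adjuster 106/490 = 21.6% → the junior adjuster
Simple: the junior adjuster 1260/1561 = 80.7%, the senior adjuster 1491/2017 = 73.9% → the junior adjuster
Complex: the junior adjuster 3/40 = 7.5%, the senior adjuster 8/53 = 15.1% → the senior adjuster
Overall: the junior adjuster 1324/1819 = 72.8%, the senior adjuster 1605/2560 = 62.7% → the junior adjuster
Neither sweeps: the junior adjuster wins 2 of 3 groups, the senior adjuster wins 1. The junior adjuster wins overall but not every group — no Simpson reversal.

No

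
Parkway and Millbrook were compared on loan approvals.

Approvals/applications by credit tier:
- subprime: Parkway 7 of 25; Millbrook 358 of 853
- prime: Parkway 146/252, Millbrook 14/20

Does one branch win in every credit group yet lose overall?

Subprime: Parkway 7/25 = 28.0%, Millbrook 358/853 = 42.0% → Millbrook
Prime: Parkway 146/252 = 57.9%, Millbrook 14/20 = 70.0% → Millbrook
Overall: Parkway 153/277 = 55.2%, Millbrook 372/873 = 42.6% → Parkway
Millbrook wins each credit group but Parkway wins overall — the comparison reverses. Millbrook's applications skew toward subprime, which has a lower base rate.

Yes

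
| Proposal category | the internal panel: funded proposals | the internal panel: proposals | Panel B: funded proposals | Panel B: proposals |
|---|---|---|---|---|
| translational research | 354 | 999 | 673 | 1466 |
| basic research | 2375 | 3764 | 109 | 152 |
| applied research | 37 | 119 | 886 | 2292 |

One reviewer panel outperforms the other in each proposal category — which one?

Panel B

Translational research: the internal panel 354/999 = 35.4%, Panel B 673/1466 = 45.9% → Panel B
Basic research: the internal panel 2375/3764 = 63.1%, Panel B 109/152 = 71.7% → Panel B
Applied research: the internal panel 37/119 = 31.1%, Panel B 886/2292 = 38.7% → Panel B
Panel B has the higher rate in all 3 groups.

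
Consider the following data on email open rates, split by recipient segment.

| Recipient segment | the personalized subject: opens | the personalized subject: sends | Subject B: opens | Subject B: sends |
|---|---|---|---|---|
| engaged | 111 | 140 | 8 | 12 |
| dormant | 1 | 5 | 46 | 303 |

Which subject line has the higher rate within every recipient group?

Engaged: the personalized subject 111/140 = 79.3%, Subject B 8/12 = 66.7% → the personalized subject
Dormant: the personalized subject 1/5 = 20.0%, Subject B 46/303 = 15.2% → the personalized subject
The personalized subject has the higher rate in both groups.

the personalized subject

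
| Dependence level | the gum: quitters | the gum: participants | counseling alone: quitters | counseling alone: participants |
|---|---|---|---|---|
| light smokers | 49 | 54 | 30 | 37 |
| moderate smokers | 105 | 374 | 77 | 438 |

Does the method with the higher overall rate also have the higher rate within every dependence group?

Yes

Light smokers: the gum 49/54 = 90.7%, counseling alone 30/37 = 81.1% → the gum
Moderate smokers: the gum 105/374 = 28.1%, counseling alone 77/438 = 17.6% → the gum
Overall: the gum 154/428 = 36.0%, counseling alone 107/475 = 22.5% → the gum
The gum wins overall and in every dependence group — no reversal.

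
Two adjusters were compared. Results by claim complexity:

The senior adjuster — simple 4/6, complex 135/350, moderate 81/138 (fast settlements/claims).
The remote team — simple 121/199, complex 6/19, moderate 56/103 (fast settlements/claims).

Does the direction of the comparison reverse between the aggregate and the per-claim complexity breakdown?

Yes

Simple: the senior adjuster 4/6 = 66.7%, the remote team 121/199 = 60.8% → the senior adjuster
Complex: the senior adjuster 135/350 = 38.6%, the remote team 6/19 = 31.6% → the senior adjuster
Moderate: the senior adjuster 81/138 = 58.7%, the remote team 56/103 = 54.4% → the senior adjuster
Overall: the senior adjuster 220/494 = 44.5%, the remote team 183/321 = 57.0% → the remote team
The senior adjuster wins each claim group but the remote team wins overall — the comparison reverses. The senior adjuster's claims skew toward complex, which has a lower base rate.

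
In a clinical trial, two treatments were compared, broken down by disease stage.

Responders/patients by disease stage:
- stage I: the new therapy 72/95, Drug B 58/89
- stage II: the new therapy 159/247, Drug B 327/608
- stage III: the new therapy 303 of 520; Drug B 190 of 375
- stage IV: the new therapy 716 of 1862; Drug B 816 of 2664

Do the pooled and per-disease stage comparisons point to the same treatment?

Yes

Stage I: the new therapy 72/95 = 75.8%, Drug B 58/89 = 65.2% → the new therapy
Stage II: the new therapy 159/247 = 64.4%, Drug B 327/608 = 53.8% → the new therapy
Stage III: the new therapy 303/520 = 58.3%, Drug B 190/375 = 50.7% → the new therapy
Stage IV: the new therapy 716/1862 = 38.5%, Drug B 816/2664 = 30.6% → the new therapy
Overall: the new therapy 1250/2724 = 45.9%, Drug B 1391/3736 = 37.2% → the new therapy
The new therapy wins overall and in every disease group — no reversal.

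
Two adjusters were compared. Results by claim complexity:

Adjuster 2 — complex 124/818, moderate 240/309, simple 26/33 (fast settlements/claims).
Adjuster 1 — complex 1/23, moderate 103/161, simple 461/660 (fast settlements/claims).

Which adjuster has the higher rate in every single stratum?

Adjuster 2

Complex: Adjuster 2 124/818 = 15.2%, Adjuster 1 1/23 = 4.3% → Adjuster 2
Moderate: Adjuster 2 240/309 = 77.7%, Adjuster 1 103/161 = 64.0% → Adjuster 2
Simple: Adjuster 2 26/33 = 78.8%, Adjuster 1 461/660 = 69.8% → Adjuster 2
Adjuster 2 has the higher rate in all 3 groups.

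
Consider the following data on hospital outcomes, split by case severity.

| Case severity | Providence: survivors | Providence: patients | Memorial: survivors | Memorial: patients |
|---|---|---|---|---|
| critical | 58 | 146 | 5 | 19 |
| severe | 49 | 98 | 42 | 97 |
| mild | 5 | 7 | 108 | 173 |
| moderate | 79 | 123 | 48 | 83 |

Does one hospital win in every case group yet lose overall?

Yes

Critical: Providence 58/146 = 39.7%, Memorial 5/19 = 26.3% → Providence
Severe: Providence 49/98 = 50.0%, Memorial 42/97 = 43.3% → Providence
Mild: Providence 5/7 = 71.4%, Memorial 108/173 = 62.4% → Providence
Moderate: Providence 79/123 = 64.2%, Memorial 48/83 = 57.8% → Providence
Overall: Providence 191/374 = 51.1%, Memorial 203/372 = 54.6% → Memorial
Providence wins each case group but Memorial wins overall — the comparison reverses. Providence's patients skew toward critical, which has a lower base rate.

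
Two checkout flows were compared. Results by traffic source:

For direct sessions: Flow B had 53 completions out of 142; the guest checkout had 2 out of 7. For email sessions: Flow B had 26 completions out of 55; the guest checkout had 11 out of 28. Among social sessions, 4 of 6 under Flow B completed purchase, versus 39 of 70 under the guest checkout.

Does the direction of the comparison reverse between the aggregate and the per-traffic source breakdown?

Yes

Direct: Flow B 53/142 = 37.3%, the guest checkout 2/7 = 28.6% → Flow B
Email: Flow B 26/55 = 47.3%, the guest checkout 11/28 = 39.3% → Flow B
Social: Flow B 4/6 = 66.7%, the guest checkout 39/70 = 55.7% → Flow B
Overall: Flow B 83/203 = 40.9%, the guest checkout 52/105 = 49.5% → the guest checkout
Flow B wins each traffic group but the guest checkout wins overall — the comparison reverses. Flow B's sessions skew toward direct, which has a lower base rate.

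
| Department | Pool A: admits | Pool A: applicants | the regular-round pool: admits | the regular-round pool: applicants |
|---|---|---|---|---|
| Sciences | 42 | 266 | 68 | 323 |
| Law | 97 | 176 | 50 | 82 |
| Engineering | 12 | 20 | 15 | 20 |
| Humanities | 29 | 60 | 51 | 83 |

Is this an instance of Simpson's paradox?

Sciences: Pool A 42/266 = 15.8%, the regular-round pool 68/323 = 21.1% → the regular-round pool
Law: Pool A 97/176 = 55.1%, the regular-round pool 50/82 = 61.0% → the regular-round pool
Engineering: Pool A 12/20 = 60.0%, the regular-round pool 15/20 = 75.0% → the regular-round pool
Humanities: Pool A 29/60 = 48.3%, the regular-round pool 51/83 = 61.4% → the regular-round pool
Overall: Pool A 180/522 = 34.5%, the regular-round pool 184/508 = 36.2% → the regular-round pool
The regular-round pool wins overall and in every department group — no reversal.

No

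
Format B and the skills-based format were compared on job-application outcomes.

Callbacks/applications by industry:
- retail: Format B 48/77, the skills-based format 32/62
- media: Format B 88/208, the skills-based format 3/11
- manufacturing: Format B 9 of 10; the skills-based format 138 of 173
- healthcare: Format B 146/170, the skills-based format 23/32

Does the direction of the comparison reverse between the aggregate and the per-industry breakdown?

Yes

Retail: Format B 48/77 = 62.3%, the skills-based format 32/62 = 51.6% → Format B
Media: Format B 88/208 = 42.3%, the skills-based format 3/11 = 27.3% → Format B
Manufacturing: Format B 9/10 = 90.0%, the skills-based format 138/173 = 79.8% → Format B
Healthcare: Format B 146/170 = 85.9%, the skills-based format 23/32 = 71.9% → Format B
Overall: Format B 291/465 = 62.6%, the skills-based format 196/278 = 70.5% → the skills-based format
Format B wins each industry group but the skills-based format wins overall — the comparison reverses. Format B's applications skew toward media, which has a lower base rate.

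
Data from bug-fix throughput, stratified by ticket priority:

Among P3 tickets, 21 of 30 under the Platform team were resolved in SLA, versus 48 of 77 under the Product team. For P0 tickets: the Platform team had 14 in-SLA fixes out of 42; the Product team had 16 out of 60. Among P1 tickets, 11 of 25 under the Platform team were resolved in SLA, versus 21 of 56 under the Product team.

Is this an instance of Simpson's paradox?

No

P3: the Platform team 21/30 = 70.0%, the Product team 48/77 = 62.3% → the Platform team
P0: the Platform team 14/42 = 33.3%, the Product team 16/60 = 26.7% → the Platform team
P1: the Platform team 11/25 = 44.0%, the Product team 21/56 = 37.5% → the Platform team
Overall: the Platform team 46/97 = 47.4%, the Product team 85/193 = 44.0% → the Platform team
The Platform team wins overall and in every ticket group — no reversal.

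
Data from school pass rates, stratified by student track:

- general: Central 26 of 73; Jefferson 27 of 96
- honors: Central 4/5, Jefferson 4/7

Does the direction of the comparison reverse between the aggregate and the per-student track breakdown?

No

General: Central 26/73 = 35.6%, Jefferson 27/96 = 28.1% → Central
Honors: Central 4/5 = 80.0%, Jefferson 4/7 = 57.1% → Central
Overall: Central 30/78 = 38.5%, Jefferson 31/103 = 30.1% → Central
Central wins overall and in every student group — no reversal.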